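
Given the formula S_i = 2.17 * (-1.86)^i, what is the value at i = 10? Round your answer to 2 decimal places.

S_10 = 2.17 * (-1.86)^10 ≈ 2.17 * 495.5979 ≈ 1075.45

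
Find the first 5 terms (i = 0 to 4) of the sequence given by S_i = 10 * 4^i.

This is a geometric sequence.
i=0: S_0 = 10 * 4^0 = 10
i=1: S_1 = 10 * 4^1 = 40
i=2: S_2 = 10 * 4^2 = 160
i=3: S_3 = 10 * 4^3 = 640
i=4: S_4 = 10 * 4^4 = 2560
The first 5 terms are: [10, 40, 160, 640, 2560]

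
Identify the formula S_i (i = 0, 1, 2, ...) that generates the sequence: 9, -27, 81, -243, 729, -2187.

Check ratios: -27 / 9 = -3.0
Common ratio r = -3.
First term a = 9.
Formula: S_i = 9 * (-3)^i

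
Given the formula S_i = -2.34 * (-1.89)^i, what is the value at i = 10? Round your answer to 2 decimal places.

S_10 = -2.34 * (-1.89)^10 ≈ -2.34 * 581.5915 ≈ -1360.92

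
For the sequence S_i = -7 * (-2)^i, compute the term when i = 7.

S_7 = -7 * (-2)^7 = -7 * -128 = 896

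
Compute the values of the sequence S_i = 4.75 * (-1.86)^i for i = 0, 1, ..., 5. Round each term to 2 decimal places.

This is a geometric sequence.
i=0: S_0 = 4.75 * (-1.86)^0 = 4.75
i=1: S_1 = 4.75 * (-1.86)^1 ≈ -8.84
i=2: S_2 = 4.75 * (-1.86)^2 ≈ 16.43
i=3: S_3 = 4.75 * (-1.86)^3 ≈ -30.57
i=4: S_4 = 4.75 * (-1.86)^4 ≈ 56.85
i=5: S_5 = 4.75 * (-1.86)^5 ≈ -105.74
The first 6 terms are: [4.75, -8.84, 16.43, -30.57, 56.85, -105.74]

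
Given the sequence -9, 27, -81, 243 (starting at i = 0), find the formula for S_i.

Check ratios: 27 / -9 = -3.0
Common ratio r = -3.
First term a = -9.
Formula: S_i = -9 * (-3)^i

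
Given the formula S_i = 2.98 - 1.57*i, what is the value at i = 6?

S_6 = 2.98 + -1.57*6 = 2.98 + -9.42 = -6.44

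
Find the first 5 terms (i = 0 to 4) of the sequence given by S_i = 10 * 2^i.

This is a geometric sequence.
i=0: S_0 = 10 * 2^0 = 10
i=1: S_1 = 10 * 2^1 = 20
i=2: S_2 = 10 * 2^2 = 40
i=3: S_3 = 10 * 2^3 = 80
i=4: S_4 = 10 * 2^4 = 160
The first 5 terms are: [10, 20, 40, 80, 160]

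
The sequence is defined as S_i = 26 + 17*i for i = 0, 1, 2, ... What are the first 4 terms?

This is an arithmetic sequence.
i=0: S_0 = 26 + 17*0 = 26
i=1: S_1 = 26 + 17*1 = 43
i=2: S_2 = 26 + 17*2 = 60
i=3: S_3 = 26 + 17*3 = 77
The first 4 terms are: [26, 43, 60, 77]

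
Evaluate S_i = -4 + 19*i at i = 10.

S_10 = -4 + 19*10 = -4 + 190 = 186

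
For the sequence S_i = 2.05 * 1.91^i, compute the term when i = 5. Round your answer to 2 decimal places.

S_5 = 2.05 * 1.91^5 ≈ 2.05 * 25.4195 ≈ 52.11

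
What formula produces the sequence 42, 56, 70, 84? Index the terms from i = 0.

Check differences: 56 - 42 = 14
70 - 56 = 14
Common difference d = 14.
First term a = 42.
Formula: S_i = 42 + 14*i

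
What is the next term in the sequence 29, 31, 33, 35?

Differences: 31 - 29 = 2
This is an arithmetic sequence with common difference d = 2.
Next term = 35 + 2 = 37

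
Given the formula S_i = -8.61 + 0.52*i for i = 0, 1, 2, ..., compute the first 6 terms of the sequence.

This is an arithmetic sequence.
i=0: S_0 = -8.61 + 0.52*0 = -8.61
i=1: S_1 = -8.61 + 0.52*1 = -8.09
i=2: S_2 = -8.61 + 0.52*2 = -7.57
i=3: S_3 = -8.61 + 0.52*3 = -7.05
i=4: S_4 = -8.61 + 0.52*4 = -6.53
i=5: S_5 = -8.61 + 0.52*5 = -6.01
The first 6 terms are: [-8.61, -8.09, -7.57, -7.05, -6.53, -6.01]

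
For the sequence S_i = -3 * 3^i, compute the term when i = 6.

S_6 = -3 * 3^6 = -3 * 729 = -2187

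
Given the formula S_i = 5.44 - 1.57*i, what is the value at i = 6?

S_6 = 5.44 + -1.57*6 = 5.44 + -9.42 = -3.98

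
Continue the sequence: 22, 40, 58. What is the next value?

Differences: 40 - 22 = 18
This is an arithmetic sequence with common difference d = 18.
Next term = 58 + 18 = 76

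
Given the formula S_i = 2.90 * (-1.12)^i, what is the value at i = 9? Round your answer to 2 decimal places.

S_9 = 2.9 * (-1.12)^9 ≈ 2.9 * -2.7731 ≈ -8.04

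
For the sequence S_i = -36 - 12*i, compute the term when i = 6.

S_6 = -36 + -12*6 = -36 + -72 = -108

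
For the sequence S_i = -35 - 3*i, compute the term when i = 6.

S_6 = -35 + -3*6 = -35 + -18 = -53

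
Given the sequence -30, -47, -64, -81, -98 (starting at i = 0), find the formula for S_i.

Check differences: -47 - -30 = -17
-64 - -47 = -17
Common difference d = -17.
First term a = -30.
Formula: S_i = -30 - 17*i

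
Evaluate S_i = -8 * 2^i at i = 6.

S_6 = -8 * 2^6 = -8 * 64 = -512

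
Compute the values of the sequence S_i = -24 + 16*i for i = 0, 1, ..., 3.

This is an arithmetic sequence.
i=0: S_0 = -24 + 16*0 = -24
i=1: S_1 = -24 + 16*1 = -8
i=2: S_2 = -24 + 16*2 = 8
i=3: S_3 = -24 + 16*3 = 24
The first 4 terms are: [-24, -8, 8, 24]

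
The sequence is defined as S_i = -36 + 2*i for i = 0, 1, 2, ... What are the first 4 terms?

This is an arithmetic sequence.
i=0: S_0 = -36 + 2*0 = -36
i=1: S_1 = -36 + 2*1 = -34
i=2: S_2 = -36 + 2*2 = -32
i=3: S_3 = -36 + 2*3 = -30
The first 4 terms are: [-36, -34, -32, -30]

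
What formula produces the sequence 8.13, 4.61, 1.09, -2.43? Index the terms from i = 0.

Check differences: 4.61 - 8.13 = -3.52
1.09 - 4.61 = -3.52
Common difference d = -3.52.
First term a = 8.13.
Formula: S_i = 8.13 - 3.52*i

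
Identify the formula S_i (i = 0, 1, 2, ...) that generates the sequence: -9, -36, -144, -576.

Check ratios: -36 / -9 = 4.0
Common ratio r = 4.
First term a = -9.
Formula: S_i = -9 * 4^i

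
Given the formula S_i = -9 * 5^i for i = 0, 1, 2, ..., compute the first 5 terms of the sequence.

This is a geometric sequence.
i=0: S_0 = -9 * 5^0 = -9
i=1: S_1 = -9 * 5^1 = -45
i=2: S_2 = -9 * 5^2 = -225
i=3: S_3 = -9 * 5^3 = -1125
i=4: S_4 = -9 * 5^4 = -5625
The first 5 terms are: [-9, -45, -225, -1125, -5625]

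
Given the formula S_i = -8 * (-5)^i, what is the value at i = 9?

S_9 = -8 * (-5)^9 = -8 * -1953125 = 15625000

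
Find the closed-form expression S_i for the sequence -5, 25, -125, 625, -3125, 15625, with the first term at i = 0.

Check ratios: 25 / -5 = -5.0
Common ratio r = -5.
First term a = -5.
Formula: S_i = -5 * (-5)^i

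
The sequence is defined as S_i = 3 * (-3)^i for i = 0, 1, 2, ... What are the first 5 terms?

This is a geometric sequence.
i=0: S_0 = 3 * (-3)^0 = 3
i=1: S_1 = 3 * (-3)^1 = -9
i=2: S_2 = 3 * (-3)^2 = 27
i=3: S_3 = 3 * (-3)^3 = -81
i=4: S_4 = 3 * (-3)^4 = 243
The first 5 terms are: [3, -9, 27, -81, 243]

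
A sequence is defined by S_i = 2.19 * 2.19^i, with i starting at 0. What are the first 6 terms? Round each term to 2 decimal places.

This is a geometric sequence.
i=0: S_0 = 2.19 * 2.19^0 = 2.19
i=1: S_1 = 2.19 * 2.19^1 ≈ 4.8
i=2: S_2 = 2.19 * 2.19^2 ≈ 10.5
i=3: S_3 = 2.19 * 2.19^3 ≈ 23.0
i=4: S_4 = 2.19 * 2.19^4 ≈ 50.38
i=5: S_5 = 2.19 * 2.19^5 ≈ 110.32
The first 6 terms are: [2.19, 4.8, 10.5, 23.0, 50.38, 110.32]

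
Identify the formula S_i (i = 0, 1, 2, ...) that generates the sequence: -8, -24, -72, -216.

Check ratios: -24 / -8 = 3.0
Common ratio r = 3.
First term a = -8.
Formula: S_i = -8 * 3^i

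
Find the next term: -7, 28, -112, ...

Ratios: 28 / -7 = -4.0
This is a geometric sequence with common ratio r = -4.
Next term = -112 * -4 = 448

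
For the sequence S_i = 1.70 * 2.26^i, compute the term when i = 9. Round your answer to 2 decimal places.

S_9 = 1.7 * 2.26^9 ≈ 1.7 * 1538.0695 ≈ 2614.72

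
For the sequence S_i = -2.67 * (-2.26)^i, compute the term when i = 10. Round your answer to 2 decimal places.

S_10 = -2.67 * (-2.26)^10 ≈ -2.67 * 3476.037 ≈ -9281.02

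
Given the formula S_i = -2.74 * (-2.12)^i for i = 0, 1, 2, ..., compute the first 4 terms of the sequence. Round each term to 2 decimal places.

This is a geometric sequence.
i=0: S_0 = -2.74 * (-2.12)^0 = -2.74
i=1: S_1 = -2.74 * (-2.12)^1 ≈ 5.81
i=2: S_2 = -2.74 * (-2.12)^2 ≈ -12.31
i=3: S_3 = -2.74 * (-2.12)^3 ≈ 26.11
The first 4 terms are: [-2.74, 5.81, -12.31, 26.11]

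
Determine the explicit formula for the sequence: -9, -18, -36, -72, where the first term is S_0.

Check ratios: -18 / -9 = 2.0
Common ratio r = 2.
First term a = -9.
Formula: S_i = -9 * 2^i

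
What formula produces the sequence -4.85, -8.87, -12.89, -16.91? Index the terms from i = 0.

Check differences: -8.87 - -4.85 = -4.02
-12.89 - -8.87 = -4.02
Common difference d = -4.02.
First term a = -4.85.
Formula: S_i = -4.85 - 4.02*i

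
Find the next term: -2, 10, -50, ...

Ratios: 10 / -2 = -5.0
This is a geometric sequence with common ratio r = -5.
Next term = -50 * -5 = 250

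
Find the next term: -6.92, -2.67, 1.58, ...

Differences: -2.67 - -6.92 = 4.25
This is an arithmetic sequence with common difference d = 4.25.
Next term = 1.58 + 4.25 = 5.83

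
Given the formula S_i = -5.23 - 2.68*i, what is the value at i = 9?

S_9 = -5.23 + -2.68*9 = -5.23 + -24.12 = -29.35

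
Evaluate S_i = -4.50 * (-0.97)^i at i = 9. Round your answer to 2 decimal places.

S_9 = -4.5 * (-0.97)^9 ≈ -4.5 * -0.7602 ≈ 3.42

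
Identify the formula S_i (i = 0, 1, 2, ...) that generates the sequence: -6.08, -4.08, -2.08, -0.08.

Check differences: -4.08 - -6.08 = 2.0
-2.08 - -4.08 = 2.0
Common difference d = 2.0.
First term a = -6.08.
Formula: S_i = -6.08 + 2.00*i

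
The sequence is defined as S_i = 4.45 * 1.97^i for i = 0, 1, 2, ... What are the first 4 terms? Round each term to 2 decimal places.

This is a geometric sequence.
i=0: S_0 = 4.45 * 1.97^0 = 4.45
i=1: S_1 = 4.45 * 1.97^1 ≈ 8.77
i=2: S_2 = 4.45 * 1.97^2 ≈ 17.27
i=3: S_3 = 4.45 * 1.97^3 ≈ 34.02
The first 4 terms are: [4.45, 8.77, 17.27, 34.02]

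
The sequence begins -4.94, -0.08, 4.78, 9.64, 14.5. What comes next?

Differences: -0.08 - -4.94 = 4.86
This is an arithmetic sequence with common difference d = 4.86.
Next term = 14.5 + 4.86 = 19.36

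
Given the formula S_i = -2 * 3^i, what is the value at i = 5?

S_5 = -2 * 3^5 = -2 * 243 = -486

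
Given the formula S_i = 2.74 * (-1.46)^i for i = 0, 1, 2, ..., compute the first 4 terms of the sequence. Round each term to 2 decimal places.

This is a geometric sequence.
i=0: S_0 = 2.74 * (-1.46)^0 = 2.74
i=1: S_1 = 2.74 * (-1.46)^1 ≈ -4.0
i=2: S_2 = 2.74 * (-1.46)^2 ≈ 5.84
i=3: S_3 = 2.74 * (-1.46)^3 ≈ -8.53
The first 4 terms are: [2.74, -4.0, 5.84, -8.53]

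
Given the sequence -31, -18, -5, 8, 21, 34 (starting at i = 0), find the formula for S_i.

Check differences: -18 - -31 = 13
-5 - -18 = 13
Common difference d = 13.
First term a = -31.
Formula: S_i = -31 + 13*i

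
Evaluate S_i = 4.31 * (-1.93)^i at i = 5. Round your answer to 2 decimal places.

S_5 = 4.31 * (-1.93)^5 ≈ 4.31 * -26.7785 ≈ -115.42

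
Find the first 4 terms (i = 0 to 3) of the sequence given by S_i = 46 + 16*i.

This is an arithmetic sequence.
i=0: S_0 = 46 + 16*0 = 46
i=1: S_1 = 46 + 16*1 = 62
i=2: S_2 = 46 + 16*2 = 78
i=3: S_3 = 46 + 16*3 = 94
The first 4 terms are: [46, 62, 78, 94]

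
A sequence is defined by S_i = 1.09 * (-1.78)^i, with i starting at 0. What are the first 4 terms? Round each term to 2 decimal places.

This is a geometric sequence.
i=0: S_0 = 1.09 * (-1.78)^0 = 1.09
i=1: S_1 = 1.09 * (-1.78)^1 ≈ -1.94
i=2: S_2 = 1.09 * (-1.78)^2 ≈ 3.45
i=3: S_3 = 1.09 * (-1.78)^3 ≈ -6.15
The first 4 terms are: [1.09, -1.94, 3.45, -6.15]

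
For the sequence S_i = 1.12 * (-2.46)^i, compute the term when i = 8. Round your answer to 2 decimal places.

S_8 = 1.12 * (-2.46)^8 ≈ 1.12 * 1341.1608 ≈ 1502.1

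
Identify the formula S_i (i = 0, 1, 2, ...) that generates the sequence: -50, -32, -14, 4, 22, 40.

Check differences: -32 - -50 = 18
-14 - -32 = 18
Common difference d = 18.
First term a = -50.
Formula: S_i = -50 + 18*i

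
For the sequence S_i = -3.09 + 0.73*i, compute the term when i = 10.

S_10 = -3.09 + 0.73*10 = -3.09 + 7.3 = 4.21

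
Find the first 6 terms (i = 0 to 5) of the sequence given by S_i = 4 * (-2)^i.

This is a geometric sequence.
i=0: S_0 = 4 * (-2)^0 = 4
i=1: S_1 = 4 * (-2)^1 = -8
i=2: S_2 = 4 * (-2)^2 = 16
i=3: S_3 = 4 * (-2)^3 = -32
i=4: S_4 = 4 * (-2)^4 = 64
i=5: S_5 = 4 * (-2)^5 = -128
The first 6 terms are: [4, -8, 16, -32, 64, -128]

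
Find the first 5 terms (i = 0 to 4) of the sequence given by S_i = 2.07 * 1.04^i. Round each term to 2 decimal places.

This is a geometric sequence.
i=0: S_0 = 2.07 * 1.04^0 = 2.07
i=1: S_1 = 2.07 * 1.04^1 ≈ 2.15
i=2: S_2 = 2.07 * 1.04^2 ≈ 2.24
i=3: S_3 = 2.07 * 1.04^3 ≈ 2.33
i=4: S_4 = 2.07 * 1.04^4 ≈ 2.42
The first 5 terms are: [2.07, 2.15, 2.24, 2.33, 2.42]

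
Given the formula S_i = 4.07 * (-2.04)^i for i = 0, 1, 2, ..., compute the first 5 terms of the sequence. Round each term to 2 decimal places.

This is a geometric sequence.
i=0: S_0 = 4.07 * (-2.04)^0 = 4.07
i=1: S_1 = 4.07 * (-2.04)^1 ≈ -8.3
i=2: S_2 = 4.07 * (-2.04)^2 ≈ 16.94
i=3: S_3 = 4.07 * (-2.04)^3 ≈ -34.55
i=4: S_4 = 4.07 * (-2.04)^4 ≈ 70.49
The first 5 terms are: [4.07, -8.3, 16.94, -34.55, 70.49]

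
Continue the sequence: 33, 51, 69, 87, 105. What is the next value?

Differences: 51 - 33 = 18
This is an arithmetic sequence with common difference d = 18.
Next term = 105 + 18 = 123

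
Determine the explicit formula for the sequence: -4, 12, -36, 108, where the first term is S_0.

Check ratios: 12 / -4 = -3.0
Common ratio r = -3.
First term a = -4.
Formula: S_i = -4 * (-3)^i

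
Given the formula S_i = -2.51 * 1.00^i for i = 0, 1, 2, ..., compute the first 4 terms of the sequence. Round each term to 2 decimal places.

This is a geometric sequence.
i=0: S_0 = -2.51 * 1.0^0 = -2.51
i=1: S_1 = -2.51 * 1.0^1 = -2.51
i=2: S_2 = -2.51 * 1.0^2 = -2.51
i=3: S_3 = -2.51 * 1.0^3 = -2.51
The first 4 terms are: [-2.51, -2.51, -2.51, -2.51]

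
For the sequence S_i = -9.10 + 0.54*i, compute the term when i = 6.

S_6 = -9.1 + 0.54*6 = -9.1 + 3.24 = -5.86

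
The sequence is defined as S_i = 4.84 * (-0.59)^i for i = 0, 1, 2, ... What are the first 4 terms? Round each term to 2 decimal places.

This is a geometric sequence.
i=0: S_0 = 4.84 * (-0.59)^0 = 4.84
i=1: S_1 = 4.84 * (-0.59)^1 ≈ -2.86
i=2: S_2 = 4.84 * (-0.59)^2 ≈ 1.68
i=3: S_3 = 4.84 * (-0.59)^3 ≈ -0.99
The first 4 terms are: [4.84, -2.86, 1.68, -0.99]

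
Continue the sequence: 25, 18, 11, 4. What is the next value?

Differences: 18 - 25 = -7
This is an arithmetic sequence with common difference d = -7.
Next term = 4 + -7 = -3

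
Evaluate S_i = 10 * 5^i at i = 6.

S_6 = 10 * 5^6 = 10 * 15625 = 156250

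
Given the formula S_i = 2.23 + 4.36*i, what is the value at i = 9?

S_9 = 2.23 + 4.36*9 = 2.23 + 39.24 = 41.47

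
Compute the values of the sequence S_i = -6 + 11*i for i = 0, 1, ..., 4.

This is an arithmetic sequence.
i=0: S_0 = -6 + 11*0 = -6
i=1: S_1 = -6 + 11*1 = 5
i=2: S_2 = -6 + 11*2 = 16
i=3: S_3 = -6 + 11*3 = 27
i=4: S_4 = -6 + 11*4 = 38
The first 5 terms are: [-6, 5, 16, 27, 38]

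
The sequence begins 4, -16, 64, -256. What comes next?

Ratios: -16 / 4 = -4.0
This is a geometric sequence with common ratio r = -4.
Next term = -256 * -4 = 1024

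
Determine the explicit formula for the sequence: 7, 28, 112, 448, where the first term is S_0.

Check ratios: 28 / 7 = 4.0
Common ratio r = 4.
First term a = 7.
Formula: S_i = 7 * 4^i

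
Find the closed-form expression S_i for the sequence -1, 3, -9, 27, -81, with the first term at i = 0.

Check ratios: 3 / -1 = -3.0
Common ratio r = -3.
First term a = -1.
Formula: S_i = -1 * (-3)^i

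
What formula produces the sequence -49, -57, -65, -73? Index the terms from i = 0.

Check differences: -57 - -49 = -8
-65 - -57 = -8
Common difference d = -8.
First term a = -49.
Formula: S_i = -49 - 8*i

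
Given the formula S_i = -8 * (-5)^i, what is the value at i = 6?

S_6 = -8 * (-5)^6 = -8 * 15625 = -125000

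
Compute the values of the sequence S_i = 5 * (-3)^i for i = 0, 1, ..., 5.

This is a geometric sequence.
i=0: S_0 = 5 * (-3)^0 = 5
i=1: S_1 = 5 * (-3)^1 = -15
i=2: S_2 = 5 * (-3)^2 = 45
i=3: S_3 = 5 * (-3)^3 = -135
i=4: S_4 = 5 * (-3)^4 = 405
i=5: S_5 = 5 * (-3)^5 = -1215
The first 6 terms are: [5, -15, 45, -135, 405, -1215]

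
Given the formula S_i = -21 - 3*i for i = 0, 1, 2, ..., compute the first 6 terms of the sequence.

This is an arithmetic sequence.
i=0: S_0 = -21 + -3*0 = -21
i=1: S_1 = -21 + -3*1 = -24
i=2: S_2 = -21 + -3*2 = -27
i=3: S_3 = -21 + -3*3 = -30
i=4: S_4 = -21 + -3*4 = -33
i=5: S_5 = -21 + -3*5 = -36
The first 6 terms are: [-21, -24, -27, -30, -33, -36]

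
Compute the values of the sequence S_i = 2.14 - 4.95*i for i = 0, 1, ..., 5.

This is an arithmetic sequence.
i=0: S_0 = 2.14 + -4.95*0 = 2.14
i=1: S_1 = 2.14 + -4.95*1 = -2.81
i=2: S_2 = 2.14 + -4.95*2 = -7.76
i=3: S_3 = 2.14 + -4.95*3 = -12.71
i=4: S_4 = 2.14 + -4.95*4 = -17.66
i=5: S_5 = 2.14 + -4.95*5 = -22.61
The first 6 terms are: [2.14, -2.81, -7.76, -12.71, -17.66, -22.61]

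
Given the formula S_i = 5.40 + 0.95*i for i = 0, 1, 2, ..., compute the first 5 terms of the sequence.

This is an arithmetic sequence.
i=0: S_0 = 5.4 + 0.95*0 = 5.4
i=1: S_1 = 5.4 + 0.95*1 = 6.35
i=2: S_2 = 5.4 + 0.95*2 = 7.3
i=3: S_3 = 5.4 + 0.95*3 = 8.25
i=4: S_4 = 5.4 + 0.95*4 = 9.2
The first 5 terms are: [5.4, 6.35, 7.3, 8.25, 9.2]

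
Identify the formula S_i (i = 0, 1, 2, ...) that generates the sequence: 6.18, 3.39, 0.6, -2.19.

Check differences: 3.39 - 6.18 = -2.79
0.6 - 3.39 = -2.79
Common difference d = -2.79.
First term a = 6.18.
Formula: S_i = 6.18 - 2.79*i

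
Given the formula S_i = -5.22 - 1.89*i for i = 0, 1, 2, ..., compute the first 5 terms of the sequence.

This is an arithmetic sequence.
i=0: S_0 = -5.22 + -1.89*0 = -5.22
i=1: S_1 = -5.22 + -1.89*1 = -7.11
i=2: S_2 = -5.22 + -1.89*2 = -9.0
i=3: S_3 = -5.22 + -1.89*3 = -10.89
i=4: S_4 = -5.22 + -1.89*4 = -12.78
The first 5 terms are: [-5.22, -7.11, -9.0, -10.89, -12.78]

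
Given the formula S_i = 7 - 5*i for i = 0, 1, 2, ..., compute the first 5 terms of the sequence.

This is an arithmetic sequence.
i=0: S_0 = 7 + -5*0 = 7
i=1: S_1 = 7 + -5*1 = 2
i=2: S_2 = 7 + -5*2 = -3
i=3: S_3 = 7 + -5*3 = -8
i=4: S_4 = 7 + -5*4 = -13
The first 5 terms are: [7, 2, -3, -8, -13]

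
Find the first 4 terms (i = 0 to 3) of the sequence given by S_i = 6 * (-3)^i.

This is a geometric sequence.
i=0: S_0 = 6 * (-3)^0 = 6
i=1: S_1 = 6 * (-3)^1 = -18
i=2: S_2 = 6 * (-3)^2 = 54
i=3: S_3 = 6 * (-3)^3 = -162
The first 4 terms are: [6, -18, 54, -162]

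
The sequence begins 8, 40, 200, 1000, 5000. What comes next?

Ratios: 40 / 8 = 5.0
This is a geometric sequence with common ratio r = 5.
Next term = 5000 * 5 = 25000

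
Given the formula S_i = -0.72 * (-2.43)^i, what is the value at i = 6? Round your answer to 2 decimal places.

S_6 = -0.72 * (-2.43)^6 ≈ -0.72 * 205.8911 ≈ -148.24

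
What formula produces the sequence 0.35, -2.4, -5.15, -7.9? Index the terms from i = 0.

Check differences: -2.4 - 0.35 = -2.75
-5.15 - -2.4 = -2.75
Common difference d = -2.75.
First term a = 0.35.
Formula: S_i = 0.35 - 2.75*i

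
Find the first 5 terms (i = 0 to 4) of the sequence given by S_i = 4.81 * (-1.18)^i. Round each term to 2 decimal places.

This is a geometric sequence.
i=0: S_0 = 4.81 * (-1.18)^0 = 4.81
i=1: S_1 = 4.81 * (-1.18)^1 ≈ -5.68
i=2: S_2 = 4.81 * (-1.18)^2 ≈ 6.7
i=3: S_3 = 4.81 * (-1.18)^3 ≈ -7.9
i=4: S_4 = 4.81 * (-1.18)^4 ≈ 9.33
The first 5 terms are: [4.81, -5.68, 6.7, -7.9, 9.33]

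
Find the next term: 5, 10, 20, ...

Ratios: 10 / 5 = 2.0
This is a geometric sequence with common ratio r = 2.
Next term = 20 * 2 = 40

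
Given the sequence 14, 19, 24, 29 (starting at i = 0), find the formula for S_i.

Check differences: 19 - 14 = 5
24 - 19 = 5
Common difference d = 5.
First term a = 14.
Formula: S_i = 14 + 5*i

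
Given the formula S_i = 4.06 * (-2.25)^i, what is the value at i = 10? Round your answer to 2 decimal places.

S_10 = 4.06 * (-2.25)^10 ≈ 4.06 * 3325.2567 ≈ 13500.54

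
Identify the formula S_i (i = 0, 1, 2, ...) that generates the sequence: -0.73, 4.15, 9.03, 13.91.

Check differences: 4.15 - -0.73 = 4.88
9.03 - 4.15 = 4.88
Common difference d = 4.88.
First term a = -0.73.
Formula: S_i = -0.73 + 4.88*i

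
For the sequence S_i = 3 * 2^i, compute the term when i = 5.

S_5 = 3 * 2^5 = 3 * 32 = 96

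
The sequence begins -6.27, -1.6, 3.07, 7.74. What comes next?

Differences: -1.6 - -6.27 = 4.67
This is an arithmetic sequence with common difference d = 4.67.
Next term = 7.74 + 4.67 = 12.41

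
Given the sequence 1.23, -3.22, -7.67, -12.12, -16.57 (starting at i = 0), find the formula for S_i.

Check differences: -3.22 - 1.23 = -4.45
-7.67 - -3.22 = -4.45
Common difference d = -4.45.
First term a = 1.23.
Formula: S_i = 1.23 - 4.45*i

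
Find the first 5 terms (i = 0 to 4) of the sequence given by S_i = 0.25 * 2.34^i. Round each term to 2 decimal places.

This is a geometric sequence.
i=0: S_0 = 0.25 * 2.34^0 = 0.25
i=1: S_1 = 0.25 * 2.34^1 ≈ 0.59
i=2: S_2 = 0.25 * 2.34^2 ≈ 1.37
i=3: S_3 = 0.25 * 2.34^3 ≈ 3.2
i=4: S_4 = 0.25 * 2.34^4 ≈ 7.5
The first 5 terms are: [0.25, 0.59, 1.37, 3.2, 7.5]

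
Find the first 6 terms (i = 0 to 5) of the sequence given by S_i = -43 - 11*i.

This is an arithmetic sequence.
i=0: S_0 = -43 + -11*0 = -43
i=1: S_1 = -43 + -11*1 = -54
i=2: S_2 = -43 + -11*2 = -65
i=3: S_3 = -43 + -11*3 = -76
i=4: S_4 = -43 + -11*4 = -87
i=5: S_5 = -43 + -11*5 = -98
The first 6 terms are: [-43, -54, -65, -76, -87, -98]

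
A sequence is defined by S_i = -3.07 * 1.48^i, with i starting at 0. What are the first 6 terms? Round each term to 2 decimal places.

This is a geometric sequence.
i=0: S_0 = -3.07 * 1.48^0 = -3.07
i=1: S_1 = -3.07 * 1.48^1 ≈ -4.54
i=2: S_2 = -3.07 * 1.48^2 ≈ -6.72
i=3: S_3 = -3.07 * 1.48^3 ≈ -9.95
i=4: S_4 = -3.07 * 1.48^4 ≈ -14.73
i=5: S_5 = -3.07 * 1.48^5 ≈ -21.8
The first 6 terms are: [-3.07, -4.54, -6.72, -9.95, -14.73, -21.8]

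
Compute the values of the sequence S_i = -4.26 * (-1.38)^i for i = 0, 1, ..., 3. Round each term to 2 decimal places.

This is a geometric sequence.
i=0: S_0 = -4.26 * (-1.38)^0 = -4.26
i=1: S_1 = -4.26 * (-1.38)^1 ≈ 5.88
i=2: S_2 = -4.26 * (-1.38)^2 ≈ -8.11
i=3: S_3 = -4.26 * (-1.38)^3 ≈ 11.2
The first 4 terms are: [-4.26, 5.88, -8.11, 11.2]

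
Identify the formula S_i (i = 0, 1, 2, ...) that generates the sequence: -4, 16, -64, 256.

Check ratios: 16 / -4 = -4.0
Common ratio r = -4.
First term a = -4.
Formula: S_i = -4 * (-4)^i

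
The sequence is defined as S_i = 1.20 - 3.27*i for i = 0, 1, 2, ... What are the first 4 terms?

This is an arithmetic sequence.
i=0: S_0 = 1.2 + -3.27*0 = 1.2
i=1: S_1 = 1.2 + -3.27*1 = -2.07
i=2: S_2 = 1.2 + -3.27*2 = -5.34
i=3: S_3 = 1.2 + -3.27*3 = -8.61
The first 4 terms are: [1.2, -2.07, -5.34, -8.61]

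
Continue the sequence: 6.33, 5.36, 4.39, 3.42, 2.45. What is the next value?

Differences: 5.36 - 6.33 = -0.97
This is an arithmetic sequence with common difference d = -0.97.
Next term = 2.45 + -0.97 = 1.48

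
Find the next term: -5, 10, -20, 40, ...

Ratios: 10 / -5 = -2.0
This is a geometric sequence with common ratio r = -2.
Next term = 40 * -2 = -80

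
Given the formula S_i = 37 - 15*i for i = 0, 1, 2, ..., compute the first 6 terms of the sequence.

This is an arithmetic sequence.
i=0: S_0 = 37 + -15*0 = 37
i=1: S_1 = 37 + -15*1 = 22
i=2: S_2 = 37 + -15*2 = 7
i=3: S_3 = 37 + -15*3 = -8
i=4: S_4 = 37 + -15*4 = -23
i=5: S_5 = 37 + -15*5 = -38
The first 6 terms are: [37, 22, 7, -8, -23, -38]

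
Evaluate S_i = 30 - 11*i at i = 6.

S_6 = 30 + -11*6 = 30 + -66 = -36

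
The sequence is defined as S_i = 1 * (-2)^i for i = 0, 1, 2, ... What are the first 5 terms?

This is a geometric sequence.
i=0: S_0 = 1 * (-2)^0 = 1
i=1: S_1 = 1 * (-2)^1 = -2
i=2: S_2 = 1 * (-2)^2 = 4
i=3: S_3 = 1 * (-2)^3 = -8
i=4: S_4 = 1 * (-2)^4 = 16
The first 5 terms are: [1, -2, 4, -8, 16]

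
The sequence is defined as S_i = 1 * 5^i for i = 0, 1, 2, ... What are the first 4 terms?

This is a geometric sequence.
i=0: S_0 = 1 * 5^0 = 1
i=1: S_1 = 1 * 5^1 = 5
i=2: S_2 = 1 * 5^2 = 25
i=3: S_3 = 1 * 5^3 = 125
The first 4 terms are: [1, 5, 25, 125]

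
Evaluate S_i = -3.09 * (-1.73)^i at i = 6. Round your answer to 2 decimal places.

S_6 = -3.09 * (-1.73)^6 ≈ -3.09 * 26.8088 ≈ -82.84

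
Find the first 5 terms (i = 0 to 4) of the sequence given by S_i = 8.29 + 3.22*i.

This is an arithmetic sequence.
i=0: S_0 = 8.29 + 3.22*0 = 8.29
i=1: S_1 = 8.29 + 3.22*1 = 11.51
i=2: S_2 = 8.29 + 3.22*2 = 14.73
i=3: S_3 = 8.29 + 3.22*3 = 17.95
i=4: S_4 = 8.29 + 3.22*4 = 21.17
The first 5 terms are: [8.29, 11.51, 14.73, 17.95, 21.17]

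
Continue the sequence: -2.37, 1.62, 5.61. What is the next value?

Differences: 1.62 - -2.37 = 3.99
This is an arithmetic sequence with common difference d = 3.99.
Next term = 5.61 + 3.99 = 9.6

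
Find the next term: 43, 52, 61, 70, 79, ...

Differences: 52 - 43 = 9
This is an arithmetic sequence with common difference d = 9.
Next term = 79 + 9 = 88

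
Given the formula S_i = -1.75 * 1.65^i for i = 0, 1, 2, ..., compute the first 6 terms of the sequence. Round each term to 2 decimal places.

This is a geometric sequence.
i=0: S_0 = -1.75 * 1.65^0 = -1.75
i=1: S_1 = -1.75 * 1.65^1 ≈ -2.89
i=2: S_2 = -1.75 * 1.65^2 ≈ -4.76
i=3: S_3 = -1.75 * 1.65^3 ≈ -7.86
i=4: S_4 = -1.75 * 1.65^4 ≈ -12.97
i=5: S_5 = -1.75 * 1.65^5 ≈ -21.4
The first 6 terms are: [-1.75, -2.89, -4.76, -7.86, -12.97, -21.4]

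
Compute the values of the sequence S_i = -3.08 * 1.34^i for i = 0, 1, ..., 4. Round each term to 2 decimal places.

This is a geometric sequence.
i=0: S_0 = -3.08 * 1.34^0 = -3.08
i=1: S_1 = -3.08 * 1.34^1 ≈ -4.13
i=2: S_2 = -3.08 * 1.34^2 ≈ -5.53
i=3: S_3 = -3.08 * 1.34^3 ≈ -7.41
i=4: S_4 = -3.08 * 1.34^4 ≈ -9.93
The first 5 terms are: [-3.08, -4.13, -5.53, -7.41, -9.93]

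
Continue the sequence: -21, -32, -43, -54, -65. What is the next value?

Differences: -32 - -21 = -11
This is an arithmetic sequence with common difference d = -11.
Next term = -65 + -11 = -76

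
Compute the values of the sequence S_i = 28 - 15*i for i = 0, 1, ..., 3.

This is an arithmetic sequence.
i=0: S_0 = 28 + -15*0 = 28
i=1: S_1 = 28 + -15*1 = 13
i=2: S_2 = 28 + -15*2 = -2
i=3: S_3 = 28 + -15*3 = -17
The first 4 terms are: [28, 13, -2, -17]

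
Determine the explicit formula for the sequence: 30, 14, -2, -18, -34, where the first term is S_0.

Check differences: 14 - 30 = -16
-2 - 14 = -16
Common difference d = -16.
First term a = 30.
Formula: S_i = 30 - 16*i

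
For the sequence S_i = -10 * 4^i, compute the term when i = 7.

S_7 = -10 * 4^7 = -10 * 16384 = -163840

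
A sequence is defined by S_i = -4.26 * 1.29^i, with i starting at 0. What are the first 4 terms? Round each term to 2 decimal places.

This is a geometric sequence.
i=0: S_0 = -4.26 * 1.29^0 = -4.26
i=1: S_1 = -4.26 * 1.29^1 ≈ -5.5
i=2: S_2 = -4.26 * 1.29^2 ≈ -7.09
i=3: S_3 = -4.26 * 1.29^3 ≈ -9.14
The first 4 terms are: [-4.26, -5.5, -7.09, -9.14]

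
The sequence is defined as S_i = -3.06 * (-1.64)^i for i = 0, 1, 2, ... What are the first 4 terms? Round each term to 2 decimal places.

This is a geometric sequence.
i=0: S_0 = -3.06 * (-1.64)^0 = -3.06
i=1: S_1 = -3.06 * (-1.64)^1 ≈ 5.02
i=2: S_2 = -3.06 * (-1.64)^2 ≈ -8.23
i=3: S_3 = -3.06 * (-1.64)^3 ≈ 13.5
The first 4 terms are: [-3.06, 5.02, -8.23, 13.5]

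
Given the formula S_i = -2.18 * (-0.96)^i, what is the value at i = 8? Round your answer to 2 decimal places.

S_8 = -2.18 * (-0.96)^8 ≈ -2.18 * 0.7214 ≈ -1.57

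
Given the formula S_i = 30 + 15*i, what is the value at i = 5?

S_5 = 30 + 15*5 = 30 + 75 = 105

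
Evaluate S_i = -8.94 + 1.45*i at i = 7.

S_7 = -8.94 + 1.45*7 = -8.94 + 10.15 = 1.21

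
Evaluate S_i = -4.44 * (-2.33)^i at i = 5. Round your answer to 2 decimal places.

S_5 = -4.44 * (-2.33)^5 ≈ -4.44 * -68.672 ≈ 304.9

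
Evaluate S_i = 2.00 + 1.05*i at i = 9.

S_9 = 2.0 + 1.05*9 = 2.0 + 9.45 = 11.45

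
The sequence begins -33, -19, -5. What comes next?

Differences: -19 - -33 = 14
This is an arithmetic sequence with common difference d = 14.
Next term = -5 + 14 = 9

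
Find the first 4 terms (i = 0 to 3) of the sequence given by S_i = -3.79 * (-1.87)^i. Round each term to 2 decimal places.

This is a geometric sequence.
i=0: S_0 = -3.79 * (-1.87)^0 = -3.79
i=1: S_1 = -3.79 * (-1.87)^1 ≈ 7.09
i=2: S_2 = -3.79 * (-1.87)^2 ≈ -13.25
i=3: S_3 = -3.79 * (-1.87)^3 ≈ 24.78
The first 4 terms are: [-3.79, 7.09, -13.25, 24.78]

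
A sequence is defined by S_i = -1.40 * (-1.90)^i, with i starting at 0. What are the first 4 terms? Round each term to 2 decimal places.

This is a geometric sequence.
i=0: S_0 = -1.4 * (-1.9)^0 = -1.4
i=1: S_1 = -1.4 * (-1.9)^1 = 2.66
i=2: S_2 = -1.4 * (-1.9)^2 ≈ -5.05
i=3: S_3 = -1.4 * (-1.9)^3 ≈ 9.6
The first 4 terms are: [-1.4, 2.66, -5.05, 9.6]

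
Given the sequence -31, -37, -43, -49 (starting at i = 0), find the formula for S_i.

Check differences: -37 - -31 = -6
-43 - -37 = -6
Common difference d = -6.
First term a = -31.
Formula: S_i = -31 - 6*i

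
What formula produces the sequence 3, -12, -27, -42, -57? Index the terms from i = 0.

Check differences: -12 - 3 = -15
-27 - -12 = -15
Common difference d = -15.
First term a = 3.
Formula: S_i = 3 - 15*i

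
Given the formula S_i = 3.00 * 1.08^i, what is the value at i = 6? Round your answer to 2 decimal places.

S_6 = 3.0 * 1.08^6 ≈ 3.0 * 1.5869 ≈ 4.76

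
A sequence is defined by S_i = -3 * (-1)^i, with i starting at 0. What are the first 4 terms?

This is a geometric sequence.
i=0: S_0 = -3 * (-1)^0 = -3
i=1: S_1 = -3 * (-1)^1 = 3
i=2: S_2 = -3 * (-1)^2 = -3
i=3: S_3 = -3 * (-1)^3 = 3
The first 4 terms are: [-3, 3, -3, 3]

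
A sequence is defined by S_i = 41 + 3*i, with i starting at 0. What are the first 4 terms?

This is an arithmetic sequence.
i=0: S_0 = 41 + 3*0 = 41
i=1: S_1 = 41 + 3*1 = 44
i=2: S_2 = 41 + 3*2 = 47
i=3: S_3 = 41 + 3*3 = 50
The first 4 terms are: [41, 44, 47, 50]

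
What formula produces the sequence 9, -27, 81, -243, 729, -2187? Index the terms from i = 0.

Check ratios: -27 / 9 = -3.0
Common ratio r = -3.
First term a = 9.
Formula: S_i = 9 * (-3)^i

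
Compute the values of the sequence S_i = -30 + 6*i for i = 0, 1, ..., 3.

This is an arithmetic sequence.
i=0: S_0 = -30 + 6*0 = -30
i=1: S_1 = -30 + 6*1 = -24
i=2: S_2 = -30 + 6*2 = -18
i=3: S_3 = -30 + 6*3 = -12
The first 4 terms are: [-30, -24, -18, -12]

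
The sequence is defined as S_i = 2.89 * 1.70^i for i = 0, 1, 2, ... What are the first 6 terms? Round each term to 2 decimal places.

This is a geometric sequence.
i=0: S_0 = 2.89 * 1.7^0 = 2.89
i=1: S_1 = 2.89 * 1.7^1 ≈ 4.91
i=2: S_2 = 2.89 * 1.7^2 ≈ 8.35
i=3: S_3 = 2.89 * 1.7^3 ≈ 14.2
i=4: S_4 = 2.89 * 1.7^4 ≈ 24.14
i=5: S_5 = 2.89 * 1.7^5 ≈ 41.03
The first 6 terms are: [2.89, 4.91, 8.35, 14.2, 24.14, 41.03]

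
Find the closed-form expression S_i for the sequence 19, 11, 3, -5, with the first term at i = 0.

Check differences: 11 - 19 = -8
3 - 11 = -8
Common difference d = -8.
First term a = 19.
Formula: S_i = 19 - 8*i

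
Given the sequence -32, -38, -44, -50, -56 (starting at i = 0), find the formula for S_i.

Check differences: -38 - -32 = -6
-44 - -38 = -6
Common difference d = -6.
First term a = -32.
Formula: S_i = -32 - 6*i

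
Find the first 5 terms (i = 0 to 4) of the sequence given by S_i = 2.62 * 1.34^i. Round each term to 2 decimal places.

This is a geometric sequence.
i=0: S_0 = 2.62 * 1.34^0 = 2.62
i=1: S_1 = 2.62 * 1.34^1 ≈ 3.51
i=2: S_2 = 2.62 * 1.34^2 ≈ 4.7
i=3: S_3 = 2.62 * 1.34^3 ≈ 6.3
i=4: S_4 = 2.62 * 1.34^4 ≈ 8.45
The first 5 terms are: [2.62, 3.51, 4.7, 6.3, 8.45]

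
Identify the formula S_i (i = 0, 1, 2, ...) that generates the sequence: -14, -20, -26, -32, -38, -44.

Check differences: -20 - -14 = -6
-26 - -20 = -6
Common difference d = -6.
First term a = -14.
Formula: S_i = -14 - 6*i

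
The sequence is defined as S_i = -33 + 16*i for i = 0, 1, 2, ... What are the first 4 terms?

This is an arithmetic sequence.
i=0: S_0 = -33 + 16*0 = -33
i=1: S_1 = -33 + 16*1 = -17
i=2: S_2 = -33 + 16*2 = -1
i=3: S_3 = -33 + 16*3 = 15
The first 4 terms are: [-33, -17, -1, 15]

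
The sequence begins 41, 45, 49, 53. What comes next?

Differences: 45 - 41 = 4
This is an arithmetic sequence with common difference d = 4.
Next term = 53 + 4 = 57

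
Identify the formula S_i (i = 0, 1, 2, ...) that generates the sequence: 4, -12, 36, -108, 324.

Check ratios: -12 / 4 = -3.0
Common ratio r = -3.
First term a = 4.
Formula: S_i = 4 * (-3)^i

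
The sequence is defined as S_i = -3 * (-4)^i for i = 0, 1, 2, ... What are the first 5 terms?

This is a geometric sequence.
i=0: S_0 = -3 * (-4)^0 = -3
i=1: S_1 = -3 * (-4)^1 = 12
i=2: S_2 = -3 * (-4)^2 = -48
i=3: S_3 = -3 * (-4)^3 = 192
i=4: S_4 = -3 * (-4)^4 = -768
The first 5 terms are: [-3, 12, -48, 192, -768]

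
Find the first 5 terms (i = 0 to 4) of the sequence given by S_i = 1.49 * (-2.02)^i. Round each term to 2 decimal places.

This is a geometric sequence.
i=0: S_0 = 1.49 * (-2.02)^0 = 1.49
i=1: S_1 = 1.49 * (-2.02)^1 ≈ -3.01
i=2: S_2 = 1.49 * (-2.02)^2 ≈ 6.08
i=3: S_3 = 1.49 * (-2.02)^3 ≈ -12.28
i=4: S_4 = 1.49 * (-2.02)^4 ≈ 24.81
The first 5 terms are: [1.49, -3.01, 6.08, -12.28, 24.81]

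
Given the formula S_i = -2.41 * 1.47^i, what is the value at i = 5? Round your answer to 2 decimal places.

S_5 = -2.41 * 1.47^5 ≈ -2.41 * 6.8641 ≈ -16.54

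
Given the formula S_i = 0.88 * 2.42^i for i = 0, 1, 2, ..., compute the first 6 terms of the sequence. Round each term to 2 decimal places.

This is a geometric sequence.
i=0: S_0 = 0.88 * 2.42^0 = 0.88
i=1: S_1 = 0.88 * 2.42^1 ≈ 2.13
i=2: S_2 = 0.88 * 2.42^2 ≈ 5.15
i=3: S_3 = 0.88 * 2.42^3 ≈ 12.47
i=4: S_4 = 0.88 * 2.42^4 ≈ 30.18
i=5: S_5 = 0.88 * 2.42^5 ≈ 73.04
The first 6 terms are: [0.88, 2.13, 5.15, 12.47, 30.18, 73.04]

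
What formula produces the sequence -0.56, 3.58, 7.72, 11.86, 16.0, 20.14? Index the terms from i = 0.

Check differences: 3.58 - -0.56 = 4.14
7.72 - 3.58 = 4.14
Common difference d = 4.14.
First term a = -0.56.
Formula: S_i = -0.56 + 4.14*i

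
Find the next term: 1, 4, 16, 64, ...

Ratios: 4 / 1 = 4.0
This is a geometric sequence with common ratio r = 4.
Next term = 64 * 4 = 256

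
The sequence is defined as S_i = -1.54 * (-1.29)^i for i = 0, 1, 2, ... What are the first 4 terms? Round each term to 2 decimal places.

This is a geometric sequence.
i=0: S_0 = -1.54 * (-1.29)^0 = -1.54
i=1: S_1 = -1.54 * (-1.29)^1 ≈ 1.99
i=2: S_2 = -1.54 * (-1.29)^2 ≈ -2.56
i=3: S_3 = -1.54 * (-1.29)^3 ≈ 3.31
The first 4 terms are: [-1.54, 1.99, -2.56, 3.31]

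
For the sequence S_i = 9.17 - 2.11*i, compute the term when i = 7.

S_7 = 9.17 + -2.11*7 = 9.17 + -14.77 = -5.6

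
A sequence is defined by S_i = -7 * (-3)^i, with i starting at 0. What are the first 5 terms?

This is a geometric sequence.
i=0: S_0 = -7 * (-3)^0 = -7
i=1: S_1 = -7 * (-3)^1 = 21
i=2: S_2 = -7 * (-3)^2 = -63
i=3: S_3 = -7 * (-3)^3 = 189
i=4: S_4 = -7 * (-3)^4 = -567
The first 5 terms are: [-7, 21, -63, 189, -567]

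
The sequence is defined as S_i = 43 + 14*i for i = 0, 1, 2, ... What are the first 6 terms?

This is an arithmetic sequence.
i=0: S_0 = 43 + 14*0 = 43
i=1: S_1 = 43 + 14*1 = 57
i=2: S_2 = 43 + 14*2 = 71
i=3: S_3 = 43 + 14*3 = 85
i=4: S_4 = 43 + 14*4 = 99
i=5: S_5 = 43 + 14*5 = 113
The first 6 terms are: [43, 57, 71, 85, 99, 113]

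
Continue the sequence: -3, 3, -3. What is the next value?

Ratios: 3 / -3 = -1.0
This is a geometric sequence with common ratio r = -1.
Next term = -3 * -1 = 3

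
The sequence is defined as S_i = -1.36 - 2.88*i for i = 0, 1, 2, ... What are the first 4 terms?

This is an arithmetic sequence.
i=0: S_0 = -1.36 + -2.88*0 = -1.36
i=1: S_1 = -1.36 + -2.88*1 = -4.24
i=2: S_2 = -1.36 + -2.88*2 = -7.12
i=3: S_3 = -1.36 + -2.88*3 = -10.0
The first 4 terms are: [-1.36, -4.24, -7.12, -10.0]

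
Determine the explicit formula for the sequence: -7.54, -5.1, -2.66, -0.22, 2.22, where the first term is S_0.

Check differences: -5.1 - -7.54 = 2.44
-2.66 - -5.1 = 2.44
Common difference d = 2.44.
First term a = -7.54.
Formula: S_i = -7.54 + 2.44*i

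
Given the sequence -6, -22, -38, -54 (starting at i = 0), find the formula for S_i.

Check differences: -22 - -6 = -16
-38 - -22 = -16
Common difference d = -16.
First term a = -6.
Formula: S_i = -6 - 16*i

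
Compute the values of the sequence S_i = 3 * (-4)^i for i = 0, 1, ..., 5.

This is a geometric sequence.
i=0: S_0 = 3 * (-4)^0 = 3
i=1: S_1 = 3 * (-4)^1 = -12
i=2: S_2 = 3 * (-4)^2 = 48
i=3: S_3 = 3 * (-4)^3 = -192
i=4: S_4 = 3 * (-4)^4 = 768
i=5: S_5 = 3 * (-4)^5 = -3072
The first 6 terms are: [3, -12, 48, -192, 768, -3072]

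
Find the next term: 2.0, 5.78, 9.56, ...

Differences: 5.78 - 2.0 = 3.78
This is an arithmetic sequence with common difference d = 3.78.
Next term = 9.56 + 3.78 = 13.34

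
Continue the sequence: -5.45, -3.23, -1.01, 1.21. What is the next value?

Differences: -3.23 - -5.45 = 2.22
This is an arithmetic sequence with common difference d = 2.22.
Next term = 1.21 + 2.22 = 3.43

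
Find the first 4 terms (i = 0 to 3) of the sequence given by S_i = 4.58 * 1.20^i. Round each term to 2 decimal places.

This is a geometric sequence.
i=0: S_0 = 4.58 * 1.2^0 = 4.58
i=1: S_1 = 4.58 * 1.2^1 ≈ 5.5
i=2: S_2 = 4.58 * 1.2^2 ≈ 6.6
i=3: S_3 = 4.58 * 1.2^3 ≈ 7.91
The first 4 terms are: [4.58, 5.5, 6.6, 7.91]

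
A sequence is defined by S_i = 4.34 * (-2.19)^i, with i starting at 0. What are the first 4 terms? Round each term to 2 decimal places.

This is a geometric sequence.
i=0: S_0 = 4.34 * (-2.19)^0 = 4.34
i=1: S_1 = 4.34 * (-2.19)^1 ≈ -9.5
i=2: S_2 = 4.34 * (-2.19)^2 ≈ 20.82
i=3: S_3 = 4.34 * (-2.19)^3 ≈ -45.59
The first 4 terms are: [4.34, -9.5, 20.82, -45.59]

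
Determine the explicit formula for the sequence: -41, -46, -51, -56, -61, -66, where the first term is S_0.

Check differences: -46 - -41 = -5
-51 - -46 = -5
Common difference d = -5.
First term a = -41.
Formula: S_i = -41 - 5*i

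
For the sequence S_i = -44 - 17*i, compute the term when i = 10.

S_10 = -44 + -17*10 = -44 + -170 = -214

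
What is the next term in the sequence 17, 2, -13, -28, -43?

Differences: 2 - 17 = -15
This is an arithmetic sequence with common difference d = -15.
Next term = -43 + -15 = -58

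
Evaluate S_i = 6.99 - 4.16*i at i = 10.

S_10 = 6.99 + -4.16*10 = 6.99 + -41.6 = -34.61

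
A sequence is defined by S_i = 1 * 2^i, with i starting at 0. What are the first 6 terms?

This is a geometric sequence.
i=0: S_0 = 1 * 2^0 = 1
i=1: S_1 = 1 * 2^1 = 2
i=2: S_2 = 1 * 2^2 = 4
i=3: S_3 = 1 * 2^3 = 8
i=4: S_4 = 1 * 2^4 = 16
i=5: S_5 = 1 * 2^5 = 32
The first 6 terms are: [1, 2, 4, 8, 16, 32]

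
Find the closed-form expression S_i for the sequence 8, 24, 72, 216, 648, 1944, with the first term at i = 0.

Check ratios: 24 / 8 = 3.0
Common ratio r = 3.
First term a = 8.
Formula: S_i = 8 * 3^i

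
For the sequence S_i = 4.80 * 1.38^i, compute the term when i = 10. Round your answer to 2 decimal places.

S_10 = 4.8 * 1.38^10 ≈ 4.8 * 25.049 ≈ 120.24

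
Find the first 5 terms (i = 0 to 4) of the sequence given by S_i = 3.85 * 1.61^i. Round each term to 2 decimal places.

This is a geometric sequence.
i=0: S_0 = 3.85 * 1.61^0 = 3.85
i=1: S_1 = 3.85 * 1.61^1 ≈ 6.2
i=2: S_2 = 3.85 * 1.61^2 ≈ 9.98
i=3: S_3 = 3.85 * 1.61^3 ≈ 16.07
i=4: S_4 = 3.85 * 1.61^4 ≈ 25.87
The first 5 terms are: [3.85, 6.2, 9.98, 16.07, 25.87]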